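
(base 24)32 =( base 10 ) 74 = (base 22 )38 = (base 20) 3e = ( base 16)4a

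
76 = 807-731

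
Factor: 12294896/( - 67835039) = - 2^4 * 223^( - 1 ) * 304193^( - 1 ) * 768431^1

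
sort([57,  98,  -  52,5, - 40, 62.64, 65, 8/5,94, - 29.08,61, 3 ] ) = [  -  52, - 40, - 29.08, 8/5,3, 5, 57, 61,62.64, 65, 94, 98]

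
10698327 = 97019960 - 86321633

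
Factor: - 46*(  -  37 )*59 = 2^1*23^1*37^1*59^1 = 100418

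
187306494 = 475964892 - 288658398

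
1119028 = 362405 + 756623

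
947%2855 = 947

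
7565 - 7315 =250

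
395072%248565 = 146507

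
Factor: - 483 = - 3^1*7^1*23^1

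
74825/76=984 + 41/76 = 984.54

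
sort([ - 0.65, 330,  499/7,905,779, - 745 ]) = [ - 745, - 0.65,  499/7,  330, 779,  905] 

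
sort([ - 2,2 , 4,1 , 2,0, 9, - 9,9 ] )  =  [-9 , - 2 , 0, 1, 2,2,  4, 9,9 ] 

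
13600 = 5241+8359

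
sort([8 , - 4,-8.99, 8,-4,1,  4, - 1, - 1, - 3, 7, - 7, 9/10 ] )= [ - 8.99, - 7, - 4,-4, - 3, - 1,  -  1, 9/10, 1, 4 , 7, 8,8]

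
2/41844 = 1/20922 = 0.00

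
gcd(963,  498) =3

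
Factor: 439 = 439^1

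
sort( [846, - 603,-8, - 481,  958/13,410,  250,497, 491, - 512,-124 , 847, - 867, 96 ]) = [-867, - 603, - 512, - 481, - 124, - 8,  958/13, 96, 250 , 410, 491,  497,846,847] 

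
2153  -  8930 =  - 6777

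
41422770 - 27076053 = 14346717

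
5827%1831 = 334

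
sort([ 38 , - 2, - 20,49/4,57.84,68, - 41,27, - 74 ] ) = [  -  74, - 41,  -  20, - 2,49/4, 27,  38, 57.84,68 ] 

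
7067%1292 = 607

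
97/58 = 97/58=1.67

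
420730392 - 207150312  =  213580080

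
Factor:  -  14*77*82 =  - 88396 = - 2^2*7^2*11^1 * 41^1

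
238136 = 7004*34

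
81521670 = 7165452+74356218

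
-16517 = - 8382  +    -  8135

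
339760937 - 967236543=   -  627475606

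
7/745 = 7/745 = 0.01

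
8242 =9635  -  1393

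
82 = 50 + 32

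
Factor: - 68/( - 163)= 2^2*17^1*163^( - 1)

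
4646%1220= 986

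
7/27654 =7/27654 = 0.00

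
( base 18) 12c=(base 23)G4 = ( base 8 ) 564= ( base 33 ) B9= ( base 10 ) 372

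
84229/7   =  84229/7=12032.71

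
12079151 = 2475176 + 9603975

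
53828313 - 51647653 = 2180660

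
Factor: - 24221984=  - 2^5*73^1*10369^1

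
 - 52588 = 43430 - 96018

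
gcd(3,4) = 1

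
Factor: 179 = 179^1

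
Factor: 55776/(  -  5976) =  - 28/3 =-2^2* 3^(- 1)*7^1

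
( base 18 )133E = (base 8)15330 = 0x1ad8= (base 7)26015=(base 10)6872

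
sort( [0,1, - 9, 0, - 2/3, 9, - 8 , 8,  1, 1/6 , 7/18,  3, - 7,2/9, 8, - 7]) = [ - 9,  -  8, - 7 , - 7, - 2/3, 0, 0,1/6, 2/9 , 7/18,1, 1,3, 8,  8, 9]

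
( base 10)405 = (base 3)120000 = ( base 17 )16E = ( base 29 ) DS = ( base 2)110010101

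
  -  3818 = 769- 4587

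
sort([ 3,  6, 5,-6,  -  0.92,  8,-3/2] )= [ - 6,  -  3/2, - 0.92,3, 5, 6 , 8] 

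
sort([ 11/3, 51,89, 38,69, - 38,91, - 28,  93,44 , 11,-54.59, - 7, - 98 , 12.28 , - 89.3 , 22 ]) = [ - 98, - 89.3, -54.59, - 38,  -  28,-7,11/3,11,  12.28,  22, 38,44, 51, 69,89,91, 93 ]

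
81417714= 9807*8302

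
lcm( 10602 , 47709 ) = 95418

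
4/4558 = 2/2279 = 0.00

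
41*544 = 22304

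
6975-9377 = -2402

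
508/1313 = 508/1313 =0.39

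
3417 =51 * 67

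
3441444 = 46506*74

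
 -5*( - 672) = 3360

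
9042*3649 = 32994258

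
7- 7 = 0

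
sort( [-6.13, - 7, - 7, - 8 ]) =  [ - 8, - 7, - 7,  -  6.13] 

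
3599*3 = 10797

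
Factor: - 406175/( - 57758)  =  2^( - 1 )*5^2*7^1*11^1 * 211^1 * 28879^( - 1) 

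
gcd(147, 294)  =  147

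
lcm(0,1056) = 0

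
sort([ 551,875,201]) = [201,551,875]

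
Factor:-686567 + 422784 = -263783 = -13^1*103^1*197^1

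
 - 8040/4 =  - 2010 = - 2010.00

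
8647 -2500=6147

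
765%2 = 1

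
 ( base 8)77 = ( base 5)223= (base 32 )1v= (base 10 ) 63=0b111111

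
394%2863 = 394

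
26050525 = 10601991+15448534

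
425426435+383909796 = 809336231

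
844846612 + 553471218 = 1398317830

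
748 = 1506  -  758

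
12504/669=4168/223 = 18.69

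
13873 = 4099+9774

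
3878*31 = 120218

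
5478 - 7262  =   - 1784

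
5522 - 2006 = 3516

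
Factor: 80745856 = 2^7 * 630827^1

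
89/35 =2 + 19/35 = 2.54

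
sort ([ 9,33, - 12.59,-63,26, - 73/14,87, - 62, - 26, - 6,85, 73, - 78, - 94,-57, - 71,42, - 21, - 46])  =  [ - 94, - 78, - 71, - 63, - 62, - 57, - 46,-26, - 21, - 12.59,  -  6,-73/14, 9,26, 33, 42,73,85,87 ] 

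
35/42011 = 35/42011 =0.00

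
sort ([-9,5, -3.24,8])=[-9, - 3.24, 5, 8 ]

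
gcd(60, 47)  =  1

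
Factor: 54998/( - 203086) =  - 257/949  =  - 13^(-1)*73^(-1) * 257^1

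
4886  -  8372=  - 3486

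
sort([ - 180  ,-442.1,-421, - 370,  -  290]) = [-442.1, - 421,-370, - 290,- 180 ] 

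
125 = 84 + 41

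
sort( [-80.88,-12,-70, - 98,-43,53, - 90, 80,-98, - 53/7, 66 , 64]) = [ - 98, - 98, - 90 , - 80.88, - 70, - 43,-12, - 53/7,53,  64,66, 80]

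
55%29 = 26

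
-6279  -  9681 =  - 15960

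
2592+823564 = 826156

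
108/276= 9/23 = 0.39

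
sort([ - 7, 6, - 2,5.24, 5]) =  [  -  7, - 2 , 5,5.24,  6 ]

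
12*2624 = 31488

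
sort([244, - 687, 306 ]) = [ - 687, 244,306] 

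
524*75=39300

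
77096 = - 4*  ( - 19274) 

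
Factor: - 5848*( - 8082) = 2^4*3^2*17^1*43^1*449^1 = 47263536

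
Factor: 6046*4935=2^1*3^1*5^1*7^1*47^1*3023^1 =29837010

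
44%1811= 44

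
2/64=1/32 = 0.03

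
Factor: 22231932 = 2^2 * 3^1 * 103^1*17987^1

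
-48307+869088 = 820781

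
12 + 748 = 760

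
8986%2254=2224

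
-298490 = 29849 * (-10 )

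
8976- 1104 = 7872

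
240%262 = 240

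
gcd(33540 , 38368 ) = 4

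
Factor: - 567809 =  -  11^1 * 41^1*1259^1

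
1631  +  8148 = 9779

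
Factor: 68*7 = 2^2  *  7^1  *17^1  =  476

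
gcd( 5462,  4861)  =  1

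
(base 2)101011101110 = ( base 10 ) 2798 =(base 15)C68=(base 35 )29x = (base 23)56F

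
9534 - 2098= 7436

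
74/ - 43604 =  - 1+21765/21802 = - 0.00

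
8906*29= 258274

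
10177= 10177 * 1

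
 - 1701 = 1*( - 1701)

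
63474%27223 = 9028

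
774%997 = 774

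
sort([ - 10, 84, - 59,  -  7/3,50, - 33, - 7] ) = [ - 59,- 33, - 10, - 7, - 7/3,50,84]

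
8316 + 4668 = 12984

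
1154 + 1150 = 2304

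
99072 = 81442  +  17630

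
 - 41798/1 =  - 41798= - 41798.00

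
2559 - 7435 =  - 4876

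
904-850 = 54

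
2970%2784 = 186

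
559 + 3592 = 4151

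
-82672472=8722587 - 91395059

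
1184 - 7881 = -6697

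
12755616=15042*848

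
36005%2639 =1698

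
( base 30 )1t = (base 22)2F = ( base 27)25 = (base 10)59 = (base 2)111011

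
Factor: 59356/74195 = 2^2*5^ (  -  1 )= 4/5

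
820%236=112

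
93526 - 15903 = 77623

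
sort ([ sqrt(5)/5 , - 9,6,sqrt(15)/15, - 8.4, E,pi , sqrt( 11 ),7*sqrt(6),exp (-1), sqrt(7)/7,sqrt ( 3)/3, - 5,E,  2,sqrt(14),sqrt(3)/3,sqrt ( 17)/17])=[ - 9, - 8.4, - 5,sqrt (17)/17,sqrt( 15)/15,exp(-1),sqrt(7) /7, sqrt( 5)/5,sqrt( 3)/3, sqrt( 3) /3,2, E,E, pi, sqrt(11 ), sqrt( 14),6,7*sqrt(6 )] 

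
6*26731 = 160386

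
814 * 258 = 210012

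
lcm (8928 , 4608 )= 142848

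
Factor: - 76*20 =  - 1520= - 2^4*5^1*19^1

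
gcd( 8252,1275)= 1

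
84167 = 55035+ 29132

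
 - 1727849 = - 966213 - 761636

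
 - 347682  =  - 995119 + 647437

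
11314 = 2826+8488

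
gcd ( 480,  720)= 240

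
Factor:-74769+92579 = 2^1*5^1*13^1*137^1 = 17810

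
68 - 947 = - 879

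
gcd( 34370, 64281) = 7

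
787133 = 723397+63736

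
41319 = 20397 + 20922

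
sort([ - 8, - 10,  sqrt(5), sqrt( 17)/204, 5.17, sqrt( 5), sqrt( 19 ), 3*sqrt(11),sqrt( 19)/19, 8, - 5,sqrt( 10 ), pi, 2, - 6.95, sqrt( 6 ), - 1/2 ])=[ - 10, - 8, - 6.95, - 5, - 1/2,sqrt( 17) /204, sqrt(19) /19,  2,sqrt( 5), sqrt( 5),  sqrt( 6 ),pi, sqrt(10 ) , sqrt( 19),5.17,8, 3*sqrt(  11 ) ]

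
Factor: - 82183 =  - 82183^1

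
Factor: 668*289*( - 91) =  - 17567732 = - 2^2*7^1*13^1*17^2*167^1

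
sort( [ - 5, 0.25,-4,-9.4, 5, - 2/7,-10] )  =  [ - 10, - 9.4,-5, - 4, - 2/7, 0.25,  5]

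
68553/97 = 706 + 71/97 =706.73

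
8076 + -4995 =3081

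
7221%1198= 33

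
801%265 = 6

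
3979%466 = 251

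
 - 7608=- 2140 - 5468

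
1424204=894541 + 529663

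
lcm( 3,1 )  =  3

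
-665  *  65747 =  - 43721755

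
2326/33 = 70+16/33 = 70.48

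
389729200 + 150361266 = 540090466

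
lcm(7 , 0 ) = 0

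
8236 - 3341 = 4895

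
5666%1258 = 634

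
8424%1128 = 528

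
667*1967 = 1311989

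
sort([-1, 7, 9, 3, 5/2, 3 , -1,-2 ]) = [ - 2, - 1, - 1,  5/2, 3, 3, 7,  9]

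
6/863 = 6/863 = 0.01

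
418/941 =418/941 =0.44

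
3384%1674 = 36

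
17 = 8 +9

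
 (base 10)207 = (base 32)6f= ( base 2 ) 11001111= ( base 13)12C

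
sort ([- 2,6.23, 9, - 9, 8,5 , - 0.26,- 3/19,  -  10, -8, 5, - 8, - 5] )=[ - 10, - 9 , - 8, - 8, - 5, - 2, - 0.26, - 3/19, 5, 5 , 6.23,8,9 ] 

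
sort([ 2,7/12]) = [7/12, 2] 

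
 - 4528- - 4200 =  - 328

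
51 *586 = 29886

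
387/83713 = 387/83713 = 0.00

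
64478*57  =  3675246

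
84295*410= 34560950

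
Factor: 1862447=1862447^1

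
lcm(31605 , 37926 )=189630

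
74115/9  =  8235 = 8235.00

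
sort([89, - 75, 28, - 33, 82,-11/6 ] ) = [ - 75, - 33, - 11/6,28 , 82,89] 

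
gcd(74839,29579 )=1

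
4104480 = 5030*816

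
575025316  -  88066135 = 486959181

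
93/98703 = 31/32901 = 0.00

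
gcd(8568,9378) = 18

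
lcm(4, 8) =8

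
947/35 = 27 + 2/35 = 27.06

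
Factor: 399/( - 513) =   -  3^( - 2)*7^1 = -7/9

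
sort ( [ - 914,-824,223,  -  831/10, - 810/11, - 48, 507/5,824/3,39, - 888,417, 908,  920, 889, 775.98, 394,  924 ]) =[ -914  , - 888, - 824, - 831/10, -810/11, - 48, 39, 507/5, 223, 824/3, 394,417,775.98, 889,  908, 920, 924 ] 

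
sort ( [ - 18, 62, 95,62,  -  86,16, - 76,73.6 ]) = [ - 86, - 76,-18,  16, 62, 62, 73.6, 95]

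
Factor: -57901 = - 57901^1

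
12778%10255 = 2523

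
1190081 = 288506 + 901575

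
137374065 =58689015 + 78685050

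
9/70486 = 9/70486 = 0.00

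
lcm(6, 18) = 18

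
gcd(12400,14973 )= 31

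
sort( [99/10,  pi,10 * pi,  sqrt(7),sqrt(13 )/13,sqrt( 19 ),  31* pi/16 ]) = [ sqrt(13) /13, sqrt( 7),  pi,  sqrt ( 19), 31*pi/16, 99/10,10 *pi ] 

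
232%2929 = 232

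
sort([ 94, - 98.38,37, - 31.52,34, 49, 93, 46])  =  [ - 98.38,  -  31.52 , 34, 37,46,  49, 93,94]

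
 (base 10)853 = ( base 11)706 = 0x355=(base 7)2326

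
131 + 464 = 595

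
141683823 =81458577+60225246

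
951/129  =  7 + 16/43  =  7.37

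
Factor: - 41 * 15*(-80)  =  2^4*  3^1 * 5^2*41^1 = 49200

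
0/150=0 = 0.00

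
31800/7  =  4542 + 6/7 = 4542.86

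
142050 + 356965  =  499015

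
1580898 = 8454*187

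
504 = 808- 304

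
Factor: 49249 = 17^1*2897^1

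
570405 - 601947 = -31542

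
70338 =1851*38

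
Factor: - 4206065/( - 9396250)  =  2^( - 1)*5^ ( - 3)*7517^(  -  1) * 841213^1 = 841213/1879250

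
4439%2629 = 1810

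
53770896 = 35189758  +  18581138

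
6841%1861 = 1258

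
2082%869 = 344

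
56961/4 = 14240  +  1/4 = 14240.25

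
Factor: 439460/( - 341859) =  - 860/669 = - 2^2*3^ ( - 1 )*5^1 * 43^1*223^( - 1) 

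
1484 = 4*371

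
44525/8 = 44525/8 = 5565.62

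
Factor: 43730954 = 2^1*167^1*311^1*421^1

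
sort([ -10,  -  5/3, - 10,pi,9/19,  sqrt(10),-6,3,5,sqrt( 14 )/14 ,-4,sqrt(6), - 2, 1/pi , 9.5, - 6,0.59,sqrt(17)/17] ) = [-10, - 10,-6, - 6 , - 4, - 2,- 5/3,sqrt( 17 )/17,sqrt( 14 )/14, 1/pi,9/19,0.59,sqrt(6 ),3, pi,sqrt(10), 5, 9.5]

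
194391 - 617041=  - 422650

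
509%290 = 219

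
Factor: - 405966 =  - 2^1*3^1 *11^1*6151^1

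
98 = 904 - 806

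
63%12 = 3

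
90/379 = 90/379 = 0.24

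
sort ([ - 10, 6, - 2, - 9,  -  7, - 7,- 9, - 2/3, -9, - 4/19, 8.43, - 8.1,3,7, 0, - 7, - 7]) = [-10, - 9,- 9, - 9,  -  8.1, - 7, - 7 ,-7,- 7,  -  2,  -  2/3,  -  4/19 , 0,3, 6 , 7,8.43] 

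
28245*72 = 2033640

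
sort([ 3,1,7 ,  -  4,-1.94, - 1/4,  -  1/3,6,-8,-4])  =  [ - 8 ,-4,-4,-1.94,-1/3, - 1/4,1,  3,  6,7] 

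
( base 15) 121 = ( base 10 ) 256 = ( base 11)213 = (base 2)100000000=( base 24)ag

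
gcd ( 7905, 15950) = 5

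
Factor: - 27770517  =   - 3^2*3085613^1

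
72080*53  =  3820240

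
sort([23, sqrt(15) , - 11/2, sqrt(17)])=[ - 11/2, sqrt(15),  sqrt( 17) , 23]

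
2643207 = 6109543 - 3466336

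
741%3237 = 741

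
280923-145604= 135319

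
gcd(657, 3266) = 1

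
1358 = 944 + 414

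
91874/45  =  91874/45 = 2041.64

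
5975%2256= 1463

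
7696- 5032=2664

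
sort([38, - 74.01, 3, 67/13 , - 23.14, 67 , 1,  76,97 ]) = [ - 74.01, - 23.14, 1,3,67/13 , 38 , 67, 76, 97]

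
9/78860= 9/78860 = 0.00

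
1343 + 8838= 10181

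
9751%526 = 283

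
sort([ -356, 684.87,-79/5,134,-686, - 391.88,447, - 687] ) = [-687 ,-686, - 391.88,-356 ,-79/5,134,447, 684.87]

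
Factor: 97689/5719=3^1*7^(  -  1 )*19^(  -  1)*43^( - 1 )*32563^1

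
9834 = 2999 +6835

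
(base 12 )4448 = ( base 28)9HC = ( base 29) 8s4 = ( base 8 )16570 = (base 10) 7544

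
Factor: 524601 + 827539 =2^2*5^1 * 67607^1=1352140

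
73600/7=10514 + 2/7 =10514.29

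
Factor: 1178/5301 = 2^1*3^( - 2 ) = 2/9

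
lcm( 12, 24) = 24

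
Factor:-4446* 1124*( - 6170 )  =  2^4*3^2* 5^1*13^1*19^1*281^1*617^1=30833365680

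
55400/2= 27700 = 27700.00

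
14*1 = 14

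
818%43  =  1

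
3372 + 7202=10574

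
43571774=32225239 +11346535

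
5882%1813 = 443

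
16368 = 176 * 93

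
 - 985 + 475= - 510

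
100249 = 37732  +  62517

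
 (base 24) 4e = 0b1101110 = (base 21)55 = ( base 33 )3B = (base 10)110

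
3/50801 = 3/50801  =  0.00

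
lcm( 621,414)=1242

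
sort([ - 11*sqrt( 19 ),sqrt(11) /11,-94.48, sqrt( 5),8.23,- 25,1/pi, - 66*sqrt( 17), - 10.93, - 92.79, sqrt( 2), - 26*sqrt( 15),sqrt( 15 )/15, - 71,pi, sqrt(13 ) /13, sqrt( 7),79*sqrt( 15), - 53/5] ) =[ - 66*sqrt( 17), - 26*sqrt( 15), - 94.48 , - 92.79, - 71,-11*sqrt(19 ), - 25 , - 10.93,  -  53/5 , sqrt( 15)/15 , sqrt( 13 ) /13,  sqrt(11)/11,1/pi,sqrt( 2), sqrt( 5 ),sqrt( 7),pi , 8.23,79*sqrt( 15 )]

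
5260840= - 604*( - 8710 ) 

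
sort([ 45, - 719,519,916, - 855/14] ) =[ - 719, - 855/14,45,519,916]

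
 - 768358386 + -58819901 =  - 827178287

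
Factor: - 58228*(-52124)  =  2^4*83^1*157^1*14557^1 = 3035076272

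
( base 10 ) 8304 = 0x2070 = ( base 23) FG1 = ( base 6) 102240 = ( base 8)20160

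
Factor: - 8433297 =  - 3^2*937033^1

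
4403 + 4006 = 8409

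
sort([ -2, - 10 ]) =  [ - 10,-2 ] 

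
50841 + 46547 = 97388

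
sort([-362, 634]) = [ - 362,634]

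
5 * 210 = 1050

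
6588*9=59292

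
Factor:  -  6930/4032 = - 2^( -5)*5^1 * 11^1 = - 55/32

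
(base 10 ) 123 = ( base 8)173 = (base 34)3L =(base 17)74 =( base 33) 3o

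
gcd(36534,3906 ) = 6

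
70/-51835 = - 1 + 1479/1481=-0.00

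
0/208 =0 = 0.00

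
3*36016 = 108048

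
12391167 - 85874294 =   -  73483127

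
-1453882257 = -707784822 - 746097435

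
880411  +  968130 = 1848541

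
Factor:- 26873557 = -199^1 * 135043^1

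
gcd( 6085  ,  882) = 1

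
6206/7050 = 3103/3525= 0.88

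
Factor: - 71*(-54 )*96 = 2^6*3^4*71^1 =368064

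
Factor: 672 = 2^5*3^1*7^1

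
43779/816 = 53+177/272= 53.65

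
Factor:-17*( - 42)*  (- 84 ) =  - 59976 = -2^3*3^2*7^2* 17^1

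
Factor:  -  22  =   - 2^1*11^1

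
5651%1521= 1088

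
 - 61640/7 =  - 8806+2/7 =- 8805.71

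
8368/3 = 2789 + 1/3 = 2789.33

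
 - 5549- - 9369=3820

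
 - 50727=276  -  51003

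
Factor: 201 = 3^1*67^1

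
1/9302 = 1/9302 = 0.00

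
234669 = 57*4117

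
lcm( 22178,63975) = 1663350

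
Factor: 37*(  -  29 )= -29^1 *37^1  =  - 1073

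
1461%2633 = 1461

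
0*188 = 0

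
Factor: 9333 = 3^2 * 17^1*61^1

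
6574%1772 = 1258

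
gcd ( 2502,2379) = 3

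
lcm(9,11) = 99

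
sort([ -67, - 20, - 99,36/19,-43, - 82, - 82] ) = [ - 99, - 82, - 82, - 67,-43, - 20,36/19]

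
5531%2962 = 2569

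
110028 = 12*9169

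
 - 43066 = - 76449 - -33383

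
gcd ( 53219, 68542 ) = 1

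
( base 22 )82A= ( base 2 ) 111101010110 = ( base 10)3926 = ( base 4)331112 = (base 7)14306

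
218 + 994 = 1212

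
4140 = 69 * 60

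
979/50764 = 979/50764 = 0.02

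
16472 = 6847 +9625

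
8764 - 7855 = 909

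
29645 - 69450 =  - 39805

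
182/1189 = 182/1189 = 0.15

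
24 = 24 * 1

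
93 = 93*1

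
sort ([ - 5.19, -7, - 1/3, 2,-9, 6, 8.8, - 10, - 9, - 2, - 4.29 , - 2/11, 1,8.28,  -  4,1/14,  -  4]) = [ - 10, - 9, - 9, - 7, - 5.19, - 4.29, - 4, - 4, - 2 ,-1/3, - 2/11, 1/14, 1,2,6, 8.28 , 8.8]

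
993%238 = 41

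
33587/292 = 115 + 7/292 = 115.02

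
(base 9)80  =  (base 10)72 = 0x48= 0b1001000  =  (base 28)2g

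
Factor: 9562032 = 2^4*3^2*66403^1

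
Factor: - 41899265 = -5^1 * 8379853^1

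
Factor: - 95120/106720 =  - 2^( - 1)*23^( - 1)*41^1 = - 41/46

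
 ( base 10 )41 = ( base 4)221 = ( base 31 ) 1A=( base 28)1D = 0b101001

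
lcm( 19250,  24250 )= 1867250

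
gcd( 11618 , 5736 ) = 2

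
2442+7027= 9469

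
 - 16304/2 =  - 8152 = -8152.00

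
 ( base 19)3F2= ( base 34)16A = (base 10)1370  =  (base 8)2532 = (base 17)4ca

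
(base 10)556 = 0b1000101100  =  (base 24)N4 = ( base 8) 1054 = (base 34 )GC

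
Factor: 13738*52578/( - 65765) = - 722316564/65765 = - 2^2*3^2 *5^( - 1)*7^(-1)*23^1*127^1*1879^( - 1)*6869^1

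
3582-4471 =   -  889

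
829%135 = 19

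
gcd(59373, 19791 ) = 19791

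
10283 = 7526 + 2757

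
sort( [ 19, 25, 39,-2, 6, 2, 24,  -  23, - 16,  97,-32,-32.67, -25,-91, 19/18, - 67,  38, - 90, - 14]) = [ - 91,  -  90,  -  67, - 32.67, - 32,-25,- 23, - 16,-14,-2, 19/18 , 2, 6, 19,24,25, 38, 39,97]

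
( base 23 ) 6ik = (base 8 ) 7030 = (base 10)3608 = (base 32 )3go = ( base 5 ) 103413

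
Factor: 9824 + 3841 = 3^1*5^1*911^1 = 13665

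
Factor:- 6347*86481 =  - 3^3*11^1*577^1*3203^1  =  - 548894907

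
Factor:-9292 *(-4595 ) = 2^2 * 5^1*23^1*101^1*919^1   =  42696740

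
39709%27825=11884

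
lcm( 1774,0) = 0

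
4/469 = 4/469= 0.01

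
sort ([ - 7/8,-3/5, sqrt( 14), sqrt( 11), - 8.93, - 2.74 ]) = [  -  8.93, - 2.74, - 7/8, - 3/5,sqrt( 11 ),  sqrt( 14)]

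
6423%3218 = 3205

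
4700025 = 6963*675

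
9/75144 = 3/25048=0.00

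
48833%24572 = 24261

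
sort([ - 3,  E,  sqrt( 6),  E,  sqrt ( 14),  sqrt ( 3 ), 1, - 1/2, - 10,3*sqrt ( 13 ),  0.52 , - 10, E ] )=[ - 10, - 10, - 3, - 1/2,0.52, 1,sqrt (3), sqrt(6),  E,E,E,sqrt(14),3*sqrt( 13)]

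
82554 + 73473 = 156027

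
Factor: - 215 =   -  5^1* 43^1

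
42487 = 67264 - 24777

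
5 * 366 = 1830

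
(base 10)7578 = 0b1110110011010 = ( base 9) 11350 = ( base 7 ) 31044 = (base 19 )11IG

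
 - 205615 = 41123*( - 5)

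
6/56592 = 1/9432 = 0.00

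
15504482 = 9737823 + 5766659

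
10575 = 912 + 9663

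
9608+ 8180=17788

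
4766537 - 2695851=2070686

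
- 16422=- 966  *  17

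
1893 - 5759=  - 3866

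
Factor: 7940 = 2^2*5^1*397^1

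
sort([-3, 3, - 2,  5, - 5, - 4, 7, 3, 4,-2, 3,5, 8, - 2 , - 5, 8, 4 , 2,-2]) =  [-5, - 5, - 4, - 3 , - 2, - 2,-2, - 2,2, 3, 3, 3, 4,  4, 5,5,7, 8, 8 ] 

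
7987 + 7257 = 15244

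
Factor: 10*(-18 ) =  - 180 = - 2^2*3^2*5^1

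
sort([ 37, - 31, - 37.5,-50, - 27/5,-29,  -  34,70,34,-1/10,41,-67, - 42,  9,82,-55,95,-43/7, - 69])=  [ - 69,  -  67, - 55 ,-50, - 42, -37.5,-34,-31, - 29, - 43/7, - 27/5,- 1/10 , 9, 34,  37,41, 70,82, 95 ]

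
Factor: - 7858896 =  - 2^4 *3^1 * 17^1*9631^1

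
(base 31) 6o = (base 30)70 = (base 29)77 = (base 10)210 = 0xD2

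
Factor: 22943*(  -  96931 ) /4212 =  - 2223887933/4212 = -2^( - 2 ) * 3^( - 4 )*13^(-1)*22943^1 * 96931^1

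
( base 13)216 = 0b101100101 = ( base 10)357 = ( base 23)fc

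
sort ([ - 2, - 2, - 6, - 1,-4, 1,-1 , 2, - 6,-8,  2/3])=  [ - 8,-6, - 6, - 4, - 2,-2,-1, -1 , 2/3, 1,2]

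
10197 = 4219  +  5978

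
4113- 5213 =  - 1100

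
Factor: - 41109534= - 2^1*3^2*31^1 * 73673^1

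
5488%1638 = 574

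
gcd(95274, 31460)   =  2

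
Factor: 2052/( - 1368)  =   - 3/2 = - 2^( - 1 )*3^1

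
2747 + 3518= 6265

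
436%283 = 153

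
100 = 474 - 374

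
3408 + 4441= 7849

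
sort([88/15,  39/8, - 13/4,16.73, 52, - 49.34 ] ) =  [ - 49.34, -13/4, 39/8, 88/15,16.73,52 ] 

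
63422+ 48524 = 111946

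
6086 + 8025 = 14111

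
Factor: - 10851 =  - 3^1*3617^1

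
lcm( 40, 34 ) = 680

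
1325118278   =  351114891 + 974003387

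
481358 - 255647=225711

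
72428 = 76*953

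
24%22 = 2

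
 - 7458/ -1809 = 2486/603 = 4.12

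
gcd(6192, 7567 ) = 1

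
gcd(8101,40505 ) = 8101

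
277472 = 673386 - 395914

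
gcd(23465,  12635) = 1805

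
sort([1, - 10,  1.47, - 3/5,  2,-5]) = [  -  10,-5 , - 3/5,1, 1.47,2 ]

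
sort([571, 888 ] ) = [ 571,888 ]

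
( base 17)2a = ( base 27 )1H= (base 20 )24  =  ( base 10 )44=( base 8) 54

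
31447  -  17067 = 14380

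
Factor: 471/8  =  2^( - 3 )*3^1*157^1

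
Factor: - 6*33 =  - 198 = - 2^1*3^2*11^1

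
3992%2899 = 1093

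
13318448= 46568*286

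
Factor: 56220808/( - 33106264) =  - 7^1*31^(  -  1 )*133493^(  -  1 )*1003943^1 = - 7027601/4138283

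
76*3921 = 297996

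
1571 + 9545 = 11116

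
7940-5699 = 2241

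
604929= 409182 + 195747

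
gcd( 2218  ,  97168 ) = 2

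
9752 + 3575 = 13327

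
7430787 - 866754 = 6564033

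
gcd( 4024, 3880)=8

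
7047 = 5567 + 1480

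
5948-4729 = 1219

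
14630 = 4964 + 9666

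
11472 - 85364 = -73892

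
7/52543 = 7/52543 = 0.00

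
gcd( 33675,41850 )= 75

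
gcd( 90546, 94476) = 6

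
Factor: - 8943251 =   -  23^1*388837^1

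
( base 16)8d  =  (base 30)4L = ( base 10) 141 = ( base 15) 96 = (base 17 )85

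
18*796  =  14328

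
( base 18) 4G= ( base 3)10021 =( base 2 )1011000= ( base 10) 88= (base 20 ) 48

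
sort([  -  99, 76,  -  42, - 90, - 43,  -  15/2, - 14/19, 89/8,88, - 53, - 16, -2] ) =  [-99,-90, - 53, - 43,-42,  -  16,- 15/2, -2, - 14/19,89/8,76,88 ]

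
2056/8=257 = 257.00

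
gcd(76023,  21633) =3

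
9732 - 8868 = 864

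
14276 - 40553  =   - 26277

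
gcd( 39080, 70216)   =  8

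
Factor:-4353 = - 3^1*1451^1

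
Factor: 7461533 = 1549^1*4817^1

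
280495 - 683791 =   -  403296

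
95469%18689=2024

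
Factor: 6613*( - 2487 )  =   - 3^1 * 17^1*389^1 * 829^1 = -16446531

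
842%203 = 30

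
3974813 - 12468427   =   - 8493614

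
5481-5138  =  343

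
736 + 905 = 1641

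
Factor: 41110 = 2^1*  5^1*4111^1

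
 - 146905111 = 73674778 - 220579889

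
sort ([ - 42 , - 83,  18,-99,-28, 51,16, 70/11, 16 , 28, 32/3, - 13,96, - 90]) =[- 99, - 90, - 83, - 42, - 28, - 13 , 70/11, 32/3, 16, 16, 18, 28, 51, 96 ] 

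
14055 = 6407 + 7648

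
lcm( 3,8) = 24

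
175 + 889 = 1064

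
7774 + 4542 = 12316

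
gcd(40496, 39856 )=16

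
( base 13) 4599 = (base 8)23037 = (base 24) GMF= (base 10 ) 9759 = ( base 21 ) 112F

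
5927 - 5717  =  210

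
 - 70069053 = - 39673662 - 30395391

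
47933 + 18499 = 66432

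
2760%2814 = 2760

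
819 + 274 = 1093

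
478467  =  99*4833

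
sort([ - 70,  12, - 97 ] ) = [-97,-70,12]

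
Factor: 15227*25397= 109^1*233^1*15227^1 = 386720119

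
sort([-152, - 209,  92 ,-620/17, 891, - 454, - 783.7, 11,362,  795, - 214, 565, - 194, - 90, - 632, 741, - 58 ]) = [-783.7, - 632, -454, - 214, - 209, - 194, -152,-90, - 58, - 620/17, 11,92, 362, 565, 741,  795 , 891] 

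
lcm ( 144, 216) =432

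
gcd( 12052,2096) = 524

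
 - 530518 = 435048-965566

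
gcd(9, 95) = 1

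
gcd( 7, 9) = 1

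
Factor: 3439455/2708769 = 1146485/902923 = 5^1 *7^(-2) * 467^1*491^1*18427^(  -  1)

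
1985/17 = 1985/17 = 116.76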